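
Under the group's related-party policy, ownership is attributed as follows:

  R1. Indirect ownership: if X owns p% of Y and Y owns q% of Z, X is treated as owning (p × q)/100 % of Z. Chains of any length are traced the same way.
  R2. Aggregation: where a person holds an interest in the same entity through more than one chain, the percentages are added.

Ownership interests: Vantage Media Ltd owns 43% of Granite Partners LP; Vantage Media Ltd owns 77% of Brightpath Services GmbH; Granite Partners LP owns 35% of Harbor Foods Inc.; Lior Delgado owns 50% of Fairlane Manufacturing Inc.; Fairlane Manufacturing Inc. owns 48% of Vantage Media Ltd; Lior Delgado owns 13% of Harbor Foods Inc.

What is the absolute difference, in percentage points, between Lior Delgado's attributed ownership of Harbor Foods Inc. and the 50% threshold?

33.388

Chain via Fairlane Manufacturing Inc. → Vantage Media Ltd → Granite Partners LP (R1): 50% × 48% × 43% × 35% = 3.612% of Harbor Foods Inc.
Direct interest in Harbor Foods Inc: 13%.
Aggregating (R2): 3.612% + 13% = 16.612%.
16.612% falls short of the 50% threshold by 33.388 percentage points.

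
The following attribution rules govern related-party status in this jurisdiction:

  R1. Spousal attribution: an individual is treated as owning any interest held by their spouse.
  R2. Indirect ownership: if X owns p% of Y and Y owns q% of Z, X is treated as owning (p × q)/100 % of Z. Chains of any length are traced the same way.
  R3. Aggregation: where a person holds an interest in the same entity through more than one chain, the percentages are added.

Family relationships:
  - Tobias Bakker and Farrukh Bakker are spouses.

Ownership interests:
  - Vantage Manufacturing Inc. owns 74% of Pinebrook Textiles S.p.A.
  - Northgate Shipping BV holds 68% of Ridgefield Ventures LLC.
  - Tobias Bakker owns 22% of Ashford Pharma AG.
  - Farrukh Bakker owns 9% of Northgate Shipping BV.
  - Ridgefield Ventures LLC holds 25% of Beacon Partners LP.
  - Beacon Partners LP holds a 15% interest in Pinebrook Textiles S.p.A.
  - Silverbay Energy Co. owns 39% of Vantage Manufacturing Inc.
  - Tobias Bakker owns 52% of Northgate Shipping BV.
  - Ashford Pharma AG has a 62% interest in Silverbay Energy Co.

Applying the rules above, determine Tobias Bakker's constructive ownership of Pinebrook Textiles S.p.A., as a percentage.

By spousal attribution (R1), Tobias Bakker is treated as also owning Farrukh Bakker's interest in Northgate Shipping BV, giving 52% + 9% = 61%.
Chain via Ashford Pharma AG → Silverbay Energy Co. → Vantage Manufacturing Inc. (R2): 22% × 62% × 39% × 74% = 3.936504% of Pinebrook Textiles S.p.A.
Chain via Northgate Shipping BV → Ridgefield Ventures LLC → Beacon Partners LP (R2): 61% × 68% × 25% × 15% = 1.5555% of Pinebrook Textiles S.p.A.
Aggregating (R3): 3.936504% + 1.5555% = 5.492004%.

5.492004%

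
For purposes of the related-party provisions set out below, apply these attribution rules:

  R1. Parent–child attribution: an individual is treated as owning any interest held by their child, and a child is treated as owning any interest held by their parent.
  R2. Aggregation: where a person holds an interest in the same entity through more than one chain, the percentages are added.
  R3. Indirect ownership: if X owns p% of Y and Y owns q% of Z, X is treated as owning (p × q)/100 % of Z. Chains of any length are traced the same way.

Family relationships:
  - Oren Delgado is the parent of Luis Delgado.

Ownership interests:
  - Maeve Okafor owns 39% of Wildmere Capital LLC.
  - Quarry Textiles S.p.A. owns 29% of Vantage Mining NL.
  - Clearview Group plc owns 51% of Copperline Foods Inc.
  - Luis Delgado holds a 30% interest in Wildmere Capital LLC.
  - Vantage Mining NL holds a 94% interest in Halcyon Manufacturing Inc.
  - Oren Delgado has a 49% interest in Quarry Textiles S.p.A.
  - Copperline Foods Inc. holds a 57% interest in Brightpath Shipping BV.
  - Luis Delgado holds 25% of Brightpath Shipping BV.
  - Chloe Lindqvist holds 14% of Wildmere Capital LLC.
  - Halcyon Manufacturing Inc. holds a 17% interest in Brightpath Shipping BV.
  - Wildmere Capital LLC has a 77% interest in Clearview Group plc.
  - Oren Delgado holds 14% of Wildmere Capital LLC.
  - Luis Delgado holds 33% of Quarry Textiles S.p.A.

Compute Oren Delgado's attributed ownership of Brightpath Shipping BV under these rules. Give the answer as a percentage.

38.64896%

By parent–child attribution (R1), Oren Delgado is treated as also owning Luis Delgado's interest in Quarry Textiles S.p.A, giving 49% + 33% = 82%.
By parent–child attribution (R1), Oren Delgado is treated as also owning Luis Delgado's interest in Wildmere Capital LLC, giving 14% + 30% = 44%.
By parent–child attribution (R1), Oren Delgado is treated as owning Luis Delgado's 25% interest in Brightpath Shipping BV.
Chain via Quarry Textiles S.p.A. → Vantage Mining NL → Halcyon Manufacturing Inc. (R3): 82% × 29% × 94% × 17% = 3.800044% of Brightpath Shipping BV.
Chain via Wildmere Capital LLC → Clearview Group plc → Copperline Foods Inc. (R3): 44% × 77% × 51% × 57% = 9.848916% of Brightpath Shipping BV.
Direct interest in Brightpath Shipping BV: 25%.
Aggregating (R2): 3.800044% + 9.848916% + 25% = 38.64896%.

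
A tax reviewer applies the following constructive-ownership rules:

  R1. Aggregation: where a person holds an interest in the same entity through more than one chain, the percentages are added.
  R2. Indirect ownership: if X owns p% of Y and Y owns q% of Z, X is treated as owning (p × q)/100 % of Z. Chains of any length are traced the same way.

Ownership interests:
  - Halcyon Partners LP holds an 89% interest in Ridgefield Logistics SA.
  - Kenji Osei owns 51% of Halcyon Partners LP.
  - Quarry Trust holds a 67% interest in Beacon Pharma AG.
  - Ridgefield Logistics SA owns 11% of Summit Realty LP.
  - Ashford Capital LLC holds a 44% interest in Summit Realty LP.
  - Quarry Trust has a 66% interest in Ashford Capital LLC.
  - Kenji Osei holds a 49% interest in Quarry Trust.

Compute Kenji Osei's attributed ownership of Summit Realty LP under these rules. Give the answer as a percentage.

19.2225%

Chain via Quarry Trust → Ashford Capital LLC (R2): 49% × 66% × 44% = 14.2296% of Summit Realty LP.
Chain via Halcyon Partners LP → Ridgefield Logistics SA (R2): 51% × 89% × 11% = 4.9929% of Summit Realty LP.
Aggregating (R1): 14.2296% + 4.9929% = 19.2225%.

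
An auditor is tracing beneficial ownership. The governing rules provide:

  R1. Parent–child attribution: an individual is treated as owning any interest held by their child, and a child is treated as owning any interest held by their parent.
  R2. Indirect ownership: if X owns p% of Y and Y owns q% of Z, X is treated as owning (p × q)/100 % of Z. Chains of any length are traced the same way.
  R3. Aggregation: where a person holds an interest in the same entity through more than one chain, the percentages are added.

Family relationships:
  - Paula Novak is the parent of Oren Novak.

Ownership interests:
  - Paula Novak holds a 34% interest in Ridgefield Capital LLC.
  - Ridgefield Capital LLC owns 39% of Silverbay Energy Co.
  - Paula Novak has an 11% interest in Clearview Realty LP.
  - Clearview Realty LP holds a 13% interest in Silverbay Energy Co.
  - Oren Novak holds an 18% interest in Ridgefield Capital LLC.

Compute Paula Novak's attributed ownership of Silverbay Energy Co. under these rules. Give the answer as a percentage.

21.71%

By parent–child attribution (R1), Paula Novak is treated as also owning Oren Novak's interest in Ridgefield Capital LLC, giving 34% + 18% = 52%.
Chain via Ridgefield Capital LLC (R2): 52% × 39% = 20.28% of Silverbay Energy Co.
Chain via Clearview Realty LP (R2): 11% × 13% = 1.43% of Silverbay Energy Co.
Aggregating (R3): 20.28% + 1.43% = 21.71%.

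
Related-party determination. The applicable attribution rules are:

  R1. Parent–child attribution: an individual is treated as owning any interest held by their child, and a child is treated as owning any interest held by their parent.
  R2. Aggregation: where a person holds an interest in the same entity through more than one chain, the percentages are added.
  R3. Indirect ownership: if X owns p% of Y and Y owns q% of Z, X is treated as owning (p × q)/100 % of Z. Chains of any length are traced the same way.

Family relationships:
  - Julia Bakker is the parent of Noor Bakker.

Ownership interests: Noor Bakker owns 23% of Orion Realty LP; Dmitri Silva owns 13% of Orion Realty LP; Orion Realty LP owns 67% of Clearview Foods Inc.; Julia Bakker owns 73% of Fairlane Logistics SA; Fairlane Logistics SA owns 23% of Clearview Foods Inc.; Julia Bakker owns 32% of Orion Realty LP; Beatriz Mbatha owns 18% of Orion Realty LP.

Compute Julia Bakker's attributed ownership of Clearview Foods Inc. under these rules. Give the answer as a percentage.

By parent–child attribution (R1), Julia Bakker is treated as also owning Noor Bakker's interest in Orion Realty LP, giving 32% + 23% = 55%.
Chain via Fairlane Logistics SA (R3): 73% × 23% = 16.79% of Clearview Foods Inc.
Chain via Orion Realty LP (R3): 55% × 67% = 36.85% of Clearview Foods Inc.
Aggregating (R2): 16.79% + 36.85% = 53.64%.

53.64%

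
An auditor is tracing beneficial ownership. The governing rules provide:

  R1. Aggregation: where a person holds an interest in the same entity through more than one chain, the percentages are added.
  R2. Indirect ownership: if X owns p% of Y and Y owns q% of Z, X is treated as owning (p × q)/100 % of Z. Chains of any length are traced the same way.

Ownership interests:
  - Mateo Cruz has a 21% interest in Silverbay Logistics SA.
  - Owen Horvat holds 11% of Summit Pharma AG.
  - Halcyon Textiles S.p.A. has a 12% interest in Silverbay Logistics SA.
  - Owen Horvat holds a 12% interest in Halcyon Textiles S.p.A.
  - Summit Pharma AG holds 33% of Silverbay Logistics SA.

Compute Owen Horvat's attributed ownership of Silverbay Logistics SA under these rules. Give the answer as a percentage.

5.07%

Chain via Halcyon Textiles S.p.A. (R2): 12% × 12% = 1.44% of Silverbay Logistics SA.
Chain via Summit Pharma AG (R2): 11% × 33% = 3.63% of Silverbay Logistics SA.
Aggregating (R1): 1.44% + 3.63% = 5.07%.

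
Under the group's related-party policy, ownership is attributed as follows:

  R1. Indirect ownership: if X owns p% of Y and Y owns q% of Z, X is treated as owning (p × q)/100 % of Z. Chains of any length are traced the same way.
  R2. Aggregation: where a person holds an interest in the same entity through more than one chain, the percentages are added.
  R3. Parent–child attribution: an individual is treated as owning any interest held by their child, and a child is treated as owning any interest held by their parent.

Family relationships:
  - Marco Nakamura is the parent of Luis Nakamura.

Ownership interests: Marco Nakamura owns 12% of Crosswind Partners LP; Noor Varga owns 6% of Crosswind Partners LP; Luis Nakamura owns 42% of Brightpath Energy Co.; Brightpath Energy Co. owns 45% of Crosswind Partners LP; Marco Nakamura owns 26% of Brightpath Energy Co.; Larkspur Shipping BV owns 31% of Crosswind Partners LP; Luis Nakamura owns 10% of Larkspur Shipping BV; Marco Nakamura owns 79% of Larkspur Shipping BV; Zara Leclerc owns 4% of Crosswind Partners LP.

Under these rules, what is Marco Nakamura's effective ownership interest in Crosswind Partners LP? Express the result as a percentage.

By parent–child attribution (R3), Marco Nakamura is treated as also owning Luis Nakamura's interest in Brightpath Energy Co, giving 26% + 42% = 68%.
By parent–child attribution (R3), Marco Nakamura is treated as also owning Luis Nakamura's interest in Larkspur Shipping BV, giving 79% + 10% = 89%.
Chain via Brightpath Energy Co. (R1): 68% × 45% = 30.6% of Crosswind Partners LP.
Chain via Larkspur Shipping BV (R1): 89% × 31% = 27.59% of Crosswind Partners LP.
Direct interest in Crosswind Partners LP: 12%.
Aggregating (R2): 30.6% + 27.59% + 12% = 70.19%.

70.19%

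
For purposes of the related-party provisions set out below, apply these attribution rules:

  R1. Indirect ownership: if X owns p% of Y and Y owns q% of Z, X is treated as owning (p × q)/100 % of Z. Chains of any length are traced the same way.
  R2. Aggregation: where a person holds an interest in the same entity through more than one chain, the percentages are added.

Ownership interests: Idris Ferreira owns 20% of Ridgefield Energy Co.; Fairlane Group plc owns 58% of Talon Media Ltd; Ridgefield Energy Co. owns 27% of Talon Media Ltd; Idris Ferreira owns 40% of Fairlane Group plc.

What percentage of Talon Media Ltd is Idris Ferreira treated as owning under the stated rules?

Chain via Fairlane Group plc (R1): 40% × 58% = 23.2% of Talon Media Ltd.
Chain via Ridgefield Energy Co. (R1): 20% × 27% = 5.4% of Talon Media Ltd.
Aggregating (R2): 23.2% + 5.4% = 28.6%.

28.6%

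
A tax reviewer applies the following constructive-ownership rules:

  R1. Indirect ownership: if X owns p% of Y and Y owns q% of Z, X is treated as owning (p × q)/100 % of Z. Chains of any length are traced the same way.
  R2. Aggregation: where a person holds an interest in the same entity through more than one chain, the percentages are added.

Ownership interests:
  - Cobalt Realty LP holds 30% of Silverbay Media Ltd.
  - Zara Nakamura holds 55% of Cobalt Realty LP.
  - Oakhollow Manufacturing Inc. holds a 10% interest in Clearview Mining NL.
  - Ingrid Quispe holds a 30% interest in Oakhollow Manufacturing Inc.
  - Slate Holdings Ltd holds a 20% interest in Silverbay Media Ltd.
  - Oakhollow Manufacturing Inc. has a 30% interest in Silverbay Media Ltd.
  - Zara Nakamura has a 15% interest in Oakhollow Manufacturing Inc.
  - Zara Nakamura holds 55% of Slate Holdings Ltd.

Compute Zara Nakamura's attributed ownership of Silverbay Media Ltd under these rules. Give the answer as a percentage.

32%

Chain via Oakhollow Manufacturing Inc. (R1): 15% × 30% = 4.5% of Silverbay Media Ltd.
Chain via Slate Holdings Ltd (R1): 55% × 20% = 11% of Silverbay Media Ltd.
Chain via Cobalt Realty LP (R1): 55% × 30% = 16.5% of Silverbay Media Ltd.
Aggregating (R2): 4.5% + 11% + 16.5% = 32%.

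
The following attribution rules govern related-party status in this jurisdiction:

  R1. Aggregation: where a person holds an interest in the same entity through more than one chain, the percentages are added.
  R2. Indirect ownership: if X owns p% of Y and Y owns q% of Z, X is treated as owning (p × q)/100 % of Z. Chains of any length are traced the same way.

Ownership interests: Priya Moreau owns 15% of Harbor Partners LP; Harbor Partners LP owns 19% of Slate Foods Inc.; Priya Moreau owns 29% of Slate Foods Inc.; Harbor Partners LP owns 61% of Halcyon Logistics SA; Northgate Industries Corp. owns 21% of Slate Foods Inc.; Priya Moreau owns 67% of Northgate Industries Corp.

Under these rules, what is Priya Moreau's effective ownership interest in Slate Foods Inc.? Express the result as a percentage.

Chain via Northgate Industries Corp. (R2): 67% × 21% = 14.07% of Slate Foods Inc.
Chain via Harbor Partners LP (R2): 15% × 19% = 2.85% of Slate Foods Inc.
Direct interest in Slate Foods Inc: 29%.
Aggregating (R1): 14.07% + 2.85% + 29% = 45.92%.

45.92%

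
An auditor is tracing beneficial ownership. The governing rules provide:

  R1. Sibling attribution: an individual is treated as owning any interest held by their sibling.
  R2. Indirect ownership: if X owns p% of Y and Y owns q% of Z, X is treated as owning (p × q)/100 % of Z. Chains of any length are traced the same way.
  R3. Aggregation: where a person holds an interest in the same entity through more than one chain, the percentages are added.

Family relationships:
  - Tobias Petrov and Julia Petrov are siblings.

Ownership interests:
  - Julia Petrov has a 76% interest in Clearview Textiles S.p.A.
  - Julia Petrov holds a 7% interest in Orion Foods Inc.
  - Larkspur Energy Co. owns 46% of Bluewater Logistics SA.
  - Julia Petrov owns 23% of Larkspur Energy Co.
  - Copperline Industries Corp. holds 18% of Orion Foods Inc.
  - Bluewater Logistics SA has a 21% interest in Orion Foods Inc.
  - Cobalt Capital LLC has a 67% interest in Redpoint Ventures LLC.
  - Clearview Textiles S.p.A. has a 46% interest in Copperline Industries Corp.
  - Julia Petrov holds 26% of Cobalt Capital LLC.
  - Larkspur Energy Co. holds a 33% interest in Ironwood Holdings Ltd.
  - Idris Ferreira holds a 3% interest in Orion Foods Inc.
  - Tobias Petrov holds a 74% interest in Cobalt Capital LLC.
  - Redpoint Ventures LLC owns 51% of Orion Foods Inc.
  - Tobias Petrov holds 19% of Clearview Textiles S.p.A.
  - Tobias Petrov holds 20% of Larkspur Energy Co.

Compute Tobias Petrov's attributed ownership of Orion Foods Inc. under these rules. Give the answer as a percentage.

By sibling attribution (R1), Tobias Petrov is treated as also owning Julia Petrov's interest in Larkspur Energy Co, giving 20% + 23% = 43%.
By sibling attribution (R1), Tobias Petrov is treated as also owning Julia Petrov's interest in Clearview Textiles S.p.A, giving 19% + 76% = 95%.
By sibling attribution (R1), Tobias Petrov is treated as also owning Julia Petrov's interest in Cobalt Capital LLC, giving 74% + 26% = 100%.
By sibling attribution (R1), Tobias Petrov is treated as owning Julia Petrov's 7% interest in Orion Foods Inc.
Chain via Larkspur Energy Co. → Bluewater Logistics SA (R2): 43% × 46% × 21% = 4.1538% of Orion Foods Inc.
Chain via Clearview Textiles S.p.A. → Copperline Industries Corp. (R2): 95% × 46% × 18% = 7.866% of Orion Foods Inc.
Chain via Cobalt Capital LLC → Redpoint Ventures LLC (R2): 100% × 67% × 51% = 34.17% of Orion Foods Inc.
Direct interest in Orion Foods Inc: 7%.
Aggregating (R3): 4.1538% + 7.866% + 34.17% + 7% = 53.1898%.

53.1898%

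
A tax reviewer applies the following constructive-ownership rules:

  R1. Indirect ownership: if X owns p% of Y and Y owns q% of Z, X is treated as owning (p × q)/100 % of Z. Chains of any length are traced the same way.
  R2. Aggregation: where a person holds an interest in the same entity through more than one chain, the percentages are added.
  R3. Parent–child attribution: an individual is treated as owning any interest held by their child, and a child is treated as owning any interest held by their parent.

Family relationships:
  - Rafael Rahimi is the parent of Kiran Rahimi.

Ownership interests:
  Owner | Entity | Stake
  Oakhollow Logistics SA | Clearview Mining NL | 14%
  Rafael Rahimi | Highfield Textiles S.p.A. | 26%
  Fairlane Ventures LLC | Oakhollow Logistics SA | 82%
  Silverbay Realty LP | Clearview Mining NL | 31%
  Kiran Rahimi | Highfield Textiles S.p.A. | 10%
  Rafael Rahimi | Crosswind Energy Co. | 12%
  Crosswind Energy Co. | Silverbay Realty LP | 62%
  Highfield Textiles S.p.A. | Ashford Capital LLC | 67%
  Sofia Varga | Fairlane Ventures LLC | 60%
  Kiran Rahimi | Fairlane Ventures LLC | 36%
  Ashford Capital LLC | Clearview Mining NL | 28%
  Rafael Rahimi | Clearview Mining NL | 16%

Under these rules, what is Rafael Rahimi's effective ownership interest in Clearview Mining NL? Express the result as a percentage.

By parent–child attribution (R3), Rafael Rahimi is treated as also owning Kiran Rahimi's interest in Highfield Textiles S.p.A, giving 26% + 10% = 36%.
By parent–child attribution (R3), Rafael Rahimi is treated as owning Kiran Rahimi's 36% interest in Fairlane Ventures LLC.
Chain via Crosswind Energy Co. → Silverbay Realty LP (R1): 12% × 62% × 31% = 2.3064% of Clearview Mining NL.
Chain via Highfield Textiles S.p.A. → Ashford Capital LLC (R1): 36% × 67% × 28% = 6.7536% of Clearview Mining NL.
Direct interest in Clearview Mining NL: 16%.
Chain via Fairlane Ventures LLC → Oakhollow Logistics SA (R1): 36% × 82% × 14% = 4.1328% of Clearview Mining NL.
Aggregating (R2): 2.3064% + 6.7536% + 16% + 4.1328% = 29.1928%.

29.1928%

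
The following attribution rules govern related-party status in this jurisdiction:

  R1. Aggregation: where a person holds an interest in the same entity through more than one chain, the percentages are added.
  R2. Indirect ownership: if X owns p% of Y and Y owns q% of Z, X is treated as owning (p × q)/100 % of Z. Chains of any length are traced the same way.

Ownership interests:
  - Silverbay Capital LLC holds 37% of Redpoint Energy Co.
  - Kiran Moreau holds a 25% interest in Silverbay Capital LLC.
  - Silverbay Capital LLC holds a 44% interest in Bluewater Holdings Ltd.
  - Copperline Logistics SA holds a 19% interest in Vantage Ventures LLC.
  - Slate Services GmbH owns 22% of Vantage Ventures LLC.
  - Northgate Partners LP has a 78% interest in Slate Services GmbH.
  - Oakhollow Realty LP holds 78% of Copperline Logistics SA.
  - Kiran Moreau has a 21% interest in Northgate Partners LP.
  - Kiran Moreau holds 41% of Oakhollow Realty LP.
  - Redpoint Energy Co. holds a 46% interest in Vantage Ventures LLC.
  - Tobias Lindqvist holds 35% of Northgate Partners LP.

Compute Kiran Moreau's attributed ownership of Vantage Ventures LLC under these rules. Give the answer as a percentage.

Chain via Oakhollow Realty LP → Copperline Logistics SA (R2): 41% × 78% × 19% = 6.0762% of Vantage Ventures LLC.
Chain via Northgate Partners LP → Slate Services GmbH (R2): 21% × 78% × 22% = 3.6036% of Vantage Ventures LLC.
Chain via Silverbay Capital LLC → Redpoint Energy Co. (R2): 25% × 37% × 46% = 4.255% of Vantage Ventures LLC.
Aggregating (R1): 6.0762% + 3.6036% + 4.255% = 13.9348%.

13.9348%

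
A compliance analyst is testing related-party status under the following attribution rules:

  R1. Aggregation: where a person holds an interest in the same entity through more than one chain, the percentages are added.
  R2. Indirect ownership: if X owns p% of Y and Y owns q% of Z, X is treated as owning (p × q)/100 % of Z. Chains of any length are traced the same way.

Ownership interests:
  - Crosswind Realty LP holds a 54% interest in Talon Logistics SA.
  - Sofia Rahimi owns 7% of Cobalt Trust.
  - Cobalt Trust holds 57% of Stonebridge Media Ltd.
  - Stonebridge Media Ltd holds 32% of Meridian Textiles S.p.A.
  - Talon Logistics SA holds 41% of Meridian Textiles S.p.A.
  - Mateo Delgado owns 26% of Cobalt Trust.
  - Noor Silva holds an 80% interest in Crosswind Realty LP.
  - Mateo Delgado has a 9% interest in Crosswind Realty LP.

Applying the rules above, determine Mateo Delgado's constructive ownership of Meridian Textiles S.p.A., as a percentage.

6.735%

Chain via Cobalt Trust → Stonebridge Media Ltd (R2): 26% × 57% × 32% = 4.7424% of Meridian Textiles S.p.A.
Chain via Crosswind Realty LP → Talon Logistics SA (R2): 9% × 54% × 41% = 1.9926% of Meridian Textiles S.p.A.
Aggregating (R1): 4.7424% + 1.9926% = 6.735%.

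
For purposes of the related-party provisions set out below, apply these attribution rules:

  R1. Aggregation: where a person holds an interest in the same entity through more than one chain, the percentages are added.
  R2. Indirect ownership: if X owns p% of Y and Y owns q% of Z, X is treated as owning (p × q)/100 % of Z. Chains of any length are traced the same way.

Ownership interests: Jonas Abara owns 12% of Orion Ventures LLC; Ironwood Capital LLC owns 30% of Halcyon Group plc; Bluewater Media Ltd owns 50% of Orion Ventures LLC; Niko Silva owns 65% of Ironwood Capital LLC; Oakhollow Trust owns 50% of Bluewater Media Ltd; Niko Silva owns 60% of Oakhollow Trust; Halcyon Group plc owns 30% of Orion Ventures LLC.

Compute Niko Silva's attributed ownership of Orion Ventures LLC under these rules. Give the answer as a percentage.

Chain via Oakhollow Trust → Bluewater Media Ltd (R2): 60% × 50% × 50% = 15% of Orion Ventures LLC.
Chain via Ironwood Capital LLC → Halcyon Group plc (R2): 65% × 30% × 30% = 5.85% of Orion Ventures LLC.
Aggregating (R1): 15% + 5.85% = 20.85%.

20.85%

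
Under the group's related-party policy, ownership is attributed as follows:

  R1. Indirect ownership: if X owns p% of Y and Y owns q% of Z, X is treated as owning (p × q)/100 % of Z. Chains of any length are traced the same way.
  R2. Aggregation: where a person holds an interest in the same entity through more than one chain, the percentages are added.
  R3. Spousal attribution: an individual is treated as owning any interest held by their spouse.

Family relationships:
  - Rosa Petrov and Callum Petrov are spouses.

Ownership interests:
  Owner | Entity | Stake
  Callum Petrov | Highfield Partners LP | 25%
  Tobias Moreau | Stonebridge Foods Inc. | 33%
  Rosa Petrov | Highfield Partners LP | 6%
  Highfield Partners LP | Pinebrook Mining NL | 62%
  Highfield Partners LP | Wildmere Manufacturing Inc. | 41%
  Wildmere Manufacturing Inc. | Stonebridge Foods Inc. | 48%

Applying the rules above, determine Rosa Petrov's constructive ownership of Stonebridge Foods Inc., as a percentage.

By spousal attribution (R3), Rosa Petrov is treated as also owning Callum Petrov's interest in Highfield Partners LP, giving 6% + 25% = 31%.
Chain via Highfield Partners LP → Wildmere Manufacturing Inc. (R1): 31% × 41% × 48% = 6.1008% of Stonebridge Foods Inc.

6.1008%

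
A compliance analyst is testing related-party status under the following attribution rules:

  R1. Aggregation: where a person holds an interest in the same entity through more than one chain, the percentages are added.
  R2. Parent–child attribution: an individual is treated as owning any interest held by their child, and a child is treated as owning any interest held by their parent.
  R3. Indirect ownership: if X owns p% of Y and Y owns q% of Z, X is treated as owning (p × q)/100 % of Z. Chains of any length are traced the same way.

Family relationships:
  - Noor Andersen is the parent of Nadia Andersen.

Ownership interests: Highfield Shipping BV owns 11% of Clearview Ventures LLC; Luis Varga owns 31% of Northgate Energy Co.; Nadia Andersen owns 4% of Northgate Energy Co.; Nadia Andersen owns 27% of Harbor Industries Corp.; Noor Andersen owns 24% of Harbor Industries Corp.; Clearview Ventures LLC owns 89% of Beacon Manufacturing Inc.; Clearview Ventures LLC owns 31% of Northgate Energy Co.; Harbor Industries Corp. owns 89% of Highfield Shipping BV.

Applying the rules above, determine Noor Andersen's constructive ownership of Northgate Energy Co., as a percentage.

By parent–child attribution (R2), Noor Andersen is treated as also owning Nadia Andersen's interest in Harbor Industries Corp, giving 24% + 27% = 51%.
By parent–child attribution (R2), Noor Andersen is treated as owning Nadia Andersen's 4% interest in Northgate Energy Co.
Chain via Harbor Industries Corp. → Highfield Shipping BV → Clearview Ventures LLC (R3): 51% × 89% × 11% × 31% = 1.547799% of Northgate Energy Co.
Direct interest in Northgate Energy Co: 4%.
Aggregating (R1): 1.547799% + 4% = 5.547799%.

5.547799%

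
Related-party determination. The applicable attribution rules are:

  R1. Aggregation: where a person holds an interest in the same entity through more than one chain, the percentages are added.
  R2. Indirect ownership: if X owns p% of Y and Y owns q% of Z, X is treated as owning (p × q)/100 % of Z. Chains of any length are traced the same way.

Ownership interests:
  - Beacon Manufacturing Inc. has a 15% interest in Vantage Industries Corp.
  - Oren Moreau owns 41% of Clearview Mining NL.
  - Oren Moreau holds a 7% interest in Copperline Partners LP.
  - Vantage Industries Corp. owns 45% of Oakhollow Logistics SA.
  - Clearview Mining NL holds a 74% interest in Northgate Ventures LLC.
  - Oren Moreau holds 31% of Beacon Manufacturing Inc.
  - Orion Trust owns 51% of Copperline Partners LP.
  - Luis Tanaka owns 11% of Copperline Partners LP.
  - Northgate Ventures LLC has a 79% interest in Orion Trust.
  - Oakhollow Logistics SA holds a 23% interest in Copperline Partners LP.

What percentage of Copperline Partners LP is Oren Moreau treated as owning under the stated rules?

19.705261%

Chain via Clearview Mining NL → Northgate Ventures LLC → Orion Trust (R2): 41% × 74% × 79% × 51% = 12.223986% of Copperline Partners LP.
Chain via Beacon Manufacturing Inc. → Vantage Industries Corp. → Oakhollow Logistics SA (R2): 31% × 15% × 45% × 23% = 0.481275% of Copperline Partners LP.
Direct interest in Copperline Partners LP: 7%.
Aggregating (R1): 12.223986% + 0.481275% + 7% = 19.705261%.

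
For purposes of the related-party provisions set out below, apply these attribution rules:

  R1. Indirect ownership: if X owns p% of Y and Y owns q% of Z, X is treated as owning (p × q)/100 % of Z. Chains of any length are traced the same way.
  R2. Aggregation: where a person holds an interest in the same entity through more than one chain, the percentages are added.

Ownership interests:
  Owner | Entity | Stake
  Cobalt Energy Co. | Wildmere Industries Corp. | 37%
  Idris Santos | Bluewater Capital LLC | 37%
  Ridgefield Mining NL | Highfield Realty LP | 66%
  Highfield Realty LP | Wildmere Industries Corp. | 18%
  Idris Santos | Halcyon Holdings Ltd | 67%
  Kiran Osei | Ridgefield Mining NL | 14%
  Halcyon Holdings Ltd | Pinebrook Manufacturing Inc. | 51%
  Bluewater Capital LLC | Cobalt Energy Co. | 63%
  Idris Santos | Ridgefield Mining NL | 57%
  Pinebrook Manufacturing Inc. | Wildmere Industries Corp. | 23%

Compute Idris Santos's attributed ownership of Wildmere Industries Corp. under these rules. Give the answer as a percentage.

Chain via Halcyon Holdings Ltd → Pinebrook Manufacturing Inc. (R1): 67% × 51% × 23% = 7.8591% of Wildmere Industries Corp.
Chain via Ridgefield Mining NL → Highfield Realty LP (R1): 57% × 66% × 18% = 6.7716% of Wildmere Industries Corp.
Chain via Bluewater Capital LLC → Cobalt Energy Co. (R1): 37% × 63% × 37% = 8.6247% of Wildmere Industries Corp.
Aggregating (R2): 7.8591% + 6.7716% + 8.6247% = 23.2554%.

23.2554%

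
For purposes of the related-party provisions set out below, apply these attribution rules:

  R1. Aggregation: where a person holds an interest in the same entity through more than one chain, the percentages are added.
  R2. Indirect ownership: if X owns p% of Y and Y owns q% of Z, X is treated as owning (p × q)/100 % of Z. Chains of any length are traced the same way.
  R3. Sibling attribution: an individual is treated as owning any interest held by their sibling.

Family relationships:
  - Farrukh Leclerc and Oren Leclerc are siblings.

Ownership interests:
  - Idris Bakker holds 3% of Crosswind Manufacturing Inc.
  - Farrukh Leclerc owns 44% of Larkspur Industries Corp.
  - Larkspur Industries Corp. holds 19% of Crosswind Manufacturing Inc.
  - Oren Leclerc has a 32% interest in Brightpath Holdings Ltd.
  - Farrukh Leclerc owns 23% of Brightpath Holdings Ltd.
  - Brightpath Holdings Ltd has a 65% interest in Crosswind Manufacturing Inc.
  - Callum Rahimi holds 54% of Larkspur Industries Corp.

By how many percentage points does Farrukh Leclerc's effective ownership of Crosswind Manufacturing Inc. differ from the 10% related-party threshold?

34.11

By sibling attribution (R3), Farrukh Leclerc is treated as also owning Oren Leclerc's interest in Brightpath Holdings Ltd, giving 23% + 32% = 55%.
Chain via Larkspur Industries Corp. (R2): 44% × 19% = 8.36% of Crosswind Manufacturing Inc.
Chain via Brightpath Holdings Ltd (R2): 55% × 65% = 35.75% of Crosswind Manufacturing Inc.
Aggregating (R1): 8.36% + 35.75% = 44.11%.
44.11% exceeds the 10% threshold by 34.11 percentage points.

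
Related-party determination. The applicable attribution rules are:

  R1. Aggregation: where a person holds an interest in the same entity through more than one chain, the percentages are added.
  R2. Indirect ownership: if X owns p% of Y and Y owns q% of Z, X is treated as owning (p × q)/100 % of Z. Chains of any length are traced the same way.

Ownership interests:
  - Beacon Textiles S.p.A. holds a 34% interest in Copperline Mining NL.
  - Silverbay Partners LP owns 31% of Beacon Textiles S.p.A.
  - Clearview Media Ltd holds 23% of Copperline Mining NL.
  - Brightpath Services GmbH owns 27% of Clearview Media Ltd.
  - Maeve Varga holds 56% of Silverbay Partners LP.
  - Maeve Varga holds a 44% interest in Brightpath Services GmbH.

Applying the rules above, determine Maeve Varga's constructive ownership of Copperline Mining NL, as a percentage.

Chain via Silverbay Partners LP → Beacon Textiles S.p.A. (R2): 56% × 31% × 34% = 5.9024% of Copperline Mining NL.
Chain via Brightpath Services GmbH → Clearview Media Ltd (R2): 44% × 27% × 23% = 2.7324% of Copperline Mining NL.
Aggregating (R1): 5.9024% + 2.7324% = 8.6348%.

8.6348%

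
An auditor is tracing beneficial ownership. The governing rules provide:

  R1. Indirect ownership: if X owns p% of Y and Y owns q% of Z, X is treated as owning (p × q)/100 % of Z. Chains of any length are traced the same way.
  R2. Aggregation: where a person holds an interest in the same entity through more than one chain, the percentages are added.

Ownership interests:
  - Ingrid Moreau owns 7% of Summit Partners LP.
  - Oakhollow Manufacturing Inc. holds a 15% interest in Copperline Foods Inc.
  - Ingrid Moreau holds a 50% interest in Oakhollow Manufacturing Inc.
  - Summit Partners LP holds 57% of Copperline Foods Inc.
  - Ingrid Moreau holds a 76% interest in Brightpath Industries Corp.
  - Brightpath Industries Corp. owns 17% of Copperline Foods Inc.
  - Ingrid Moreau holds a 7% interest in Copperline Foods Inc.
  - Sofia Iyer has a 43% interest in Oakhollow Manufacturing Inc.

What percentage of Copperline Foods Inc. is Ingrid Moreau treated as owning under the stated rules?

Chain via Oakhollow Manufacturing Inc. (R1): 50% × 15% = 7.5% of Copperline Foods Inc.
Chain via Brightpath Industries Corp. (R1): 76% × 17% = 12.92% of Copperline Foods Inc.
Chain via Summit Partners LP (R1): 7% × 57% = 3.99% of Copperline Foods Inc.
Direct interest in Copperline Foods Inc: 7%.
Aggregating (R2): 7.5% + 12.92% + 3.99% + 7% = 31.41%.

31.41%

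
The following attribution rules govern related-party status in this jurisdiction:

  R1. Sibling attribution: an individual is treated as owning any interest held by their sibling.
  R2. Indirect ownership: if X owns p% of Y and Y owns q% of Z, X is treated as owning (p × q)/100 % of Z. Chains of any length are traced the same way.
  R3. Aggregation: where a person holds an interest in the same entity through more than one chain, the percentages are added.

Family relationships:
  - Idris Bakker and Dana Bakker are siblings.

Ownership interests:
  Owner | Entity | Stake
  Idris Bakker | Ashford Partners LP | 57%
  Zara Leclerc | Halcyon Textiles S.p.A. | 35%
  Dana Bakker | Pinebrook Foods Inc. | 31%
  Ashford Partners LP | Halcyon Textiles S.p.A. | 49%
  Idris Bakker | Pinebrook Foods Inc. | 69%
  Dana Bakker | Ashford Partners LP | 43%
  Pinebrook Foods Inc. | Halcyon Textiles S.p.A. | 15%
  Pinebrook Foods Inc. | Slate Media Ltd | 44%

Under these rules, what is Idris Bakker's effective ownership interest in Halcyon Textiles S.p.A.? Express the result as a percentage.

By sibling attribution (R1), Idris Bakker is treated as also owning Dana Bakker's interest in Ashford Partners LP, giving 57% + 43% = 100%.
By sibling attribution (R1), Idris Bakker is treated as also owning Dana Bakker's interest in Pinebrook Foods Inc, giving 69% + 31% = 100%.
Chain via Ashford Partners LP (R2): 100% × 49% = 49% of Halcyon Textiles S.p.A.
Chain via Pinebrook Foods Inc. (R2): 100% × 15% = 15% of Halcyon Textiles S.p.A.
Aggregating (R3): 49% + 15% = 64%.

64%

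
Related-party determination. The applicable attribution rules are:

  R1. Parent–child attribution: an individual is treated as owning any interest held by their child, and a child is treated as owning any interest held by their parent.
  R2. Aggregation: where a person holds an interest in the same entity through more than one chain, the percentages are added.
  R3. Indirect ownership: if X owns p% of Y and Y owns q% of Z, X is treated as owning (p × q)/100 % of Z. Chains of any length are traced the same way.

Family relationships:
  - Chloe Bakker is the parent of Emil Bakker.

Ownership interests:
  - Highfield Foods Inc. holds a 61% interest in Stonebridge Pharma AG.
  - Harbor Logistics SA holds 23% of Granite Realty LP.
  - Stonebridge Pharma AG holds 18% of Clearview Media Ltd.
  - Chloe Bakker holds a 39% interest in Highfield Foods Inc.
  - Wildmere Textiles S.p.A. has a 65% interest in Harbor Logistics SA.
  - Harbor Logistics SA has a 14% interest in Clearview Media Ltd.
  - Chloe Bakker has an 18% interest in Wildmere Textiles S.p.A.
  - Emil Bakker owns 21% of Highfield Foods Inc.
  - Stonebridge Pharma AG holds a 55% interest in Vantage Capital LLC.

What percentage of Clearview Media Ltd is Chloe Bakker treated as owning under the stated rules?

By parent–child attribution (R1), Chloe Bakker is treated as also owning Emil Bakker's interest in Highfield Foods Inc, giving 39% + 21% = 60%.
Chain via Wildmere Textiles S.p.A. → Harbor Logistics SA (R3): 18% × 65% × 14% = 1.638% of Clearview Media Ltd.
Chain via Highfield Foods Inc. → Stonebridge Pharma AG (R3): 60% × 61% × 18% = 6.588% of Clearview Media Ltd.
Aggregating (R2): 1.638% + 6.588% = 8.226%.

8.226%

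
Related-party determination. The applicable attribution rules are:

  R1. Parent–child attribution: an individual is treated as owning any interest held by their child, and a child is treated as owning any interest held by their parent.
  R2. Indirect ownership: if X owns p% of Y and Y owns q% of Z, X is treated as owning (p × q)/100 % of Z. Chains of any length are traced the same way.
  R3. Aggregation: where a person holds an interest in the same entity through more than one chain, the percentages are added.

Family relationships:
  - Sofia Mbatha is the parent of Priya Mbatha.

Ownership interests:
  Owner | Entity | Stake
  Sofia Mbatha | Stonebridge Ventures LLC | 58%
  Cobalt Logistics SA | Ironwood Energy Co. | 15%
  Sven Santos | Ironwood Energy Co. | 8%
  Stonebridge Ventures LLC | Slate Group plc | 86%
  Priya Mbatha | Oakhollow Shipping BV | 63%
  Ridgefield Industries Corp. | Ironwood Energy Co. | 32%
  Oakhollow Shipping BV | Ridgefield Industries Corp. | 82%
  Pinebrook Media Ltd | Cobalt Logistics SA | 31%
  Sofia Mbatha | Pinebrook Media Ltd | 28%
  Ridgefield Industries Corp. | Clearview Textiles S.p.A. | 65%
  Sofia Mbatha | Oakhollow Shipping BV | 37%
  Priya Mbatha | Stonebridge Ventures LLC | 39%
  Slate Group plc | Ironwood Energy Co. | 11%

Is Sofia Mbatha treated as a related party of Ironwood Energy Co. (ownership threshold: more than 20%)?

Yes

By parent–child attribution (R1), Sofia Mbatha is treated as also owning Priya Mbatha's interest in Stonebridge Ventures LLC, giving 58% + 39% = 97%.
By parent–child attribution (R1), Sofia Mbatha is treated as also owning Priya Mbatha's interest in Oakhollow Shipping BV, giving 37% + 63% = 100%.
Chain via Stonebridge Ventures LLC → Slate Group plc (R2): 97% × 86% × 11% = 9.1762% of Ironwood Energy Co.
Chain via Oakhollow Shipping BV → Ridgefield Industries Corp. (R2): 100% × 82% × 32% = 26.24% of Ironwood Energy Co.
Chain via Pinebrook Media Ltd → Cobalt Logistics SA (R2): 28% × 31% × 15% = 1.302% of Ironwood Energy Co.
Aggregating (R3): 9.1762% + 26.24% + 1.302% = 36.7182%.
36.7182% exceeds the 20% threshold, so Sofia is a related party to Ironwood Energy Co.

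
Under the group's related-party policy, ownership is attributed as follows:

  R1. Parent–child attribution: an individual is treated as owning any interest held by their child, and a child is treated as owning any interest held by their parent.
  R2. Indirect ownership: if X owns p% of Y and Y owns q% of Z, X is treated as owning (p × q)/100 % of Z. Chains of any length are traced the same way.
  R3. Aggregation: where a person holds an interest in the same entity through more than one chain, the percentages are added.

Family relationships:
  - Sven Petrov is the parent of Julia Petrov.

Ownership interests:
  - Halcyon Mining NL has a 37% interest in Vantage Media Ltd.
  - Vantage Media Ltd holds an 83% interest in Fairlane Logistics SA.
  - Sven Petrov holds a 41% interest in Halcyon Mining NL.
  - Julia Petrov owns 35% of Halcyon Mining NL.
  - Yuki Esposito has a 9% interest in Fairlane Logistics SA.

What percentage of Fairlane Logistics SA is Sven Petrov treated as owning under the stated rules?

23.3396%

By parent–child attribution (R1), Sven Petrov is treated as also owning Julia Petrov's interest in Halcyon Mining NL, giving 41% + 35% = 76%.
Chain via Halcyon Mining NL → Vantage Media Ltd (R2): 76% × 37% × 83% = 23.3396% of Fairlane Logistics SA.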